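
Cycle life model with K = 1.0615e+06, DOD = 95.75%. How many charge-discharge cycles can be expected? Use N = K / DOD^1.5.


Step 1: DOD^1.5 = 95.75^1.5 = 936.93
Step 2: N = 1.0615e+06 / 936.93 = 1133 cycles

1133 cycles


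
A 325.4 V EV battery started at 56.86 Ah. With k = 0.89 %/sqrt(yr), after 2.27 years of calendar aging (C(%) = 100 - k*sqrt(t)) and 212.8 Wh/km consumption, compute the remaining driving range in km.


Step 1: capacity retention = 100 - 0.89 * sqrt(2.27) = 100 - 0.89 * 1.5067 = 98.659%
Step 2: C_now = 56.86 * 98.659/100 = 56.098 Ah
Step 3: E_pack = V * C_now = 325.4 * 56.098 = 18254 Wh
Step 4: range = E_pack / consumption = 18254 / 212.8 = 85.78 km

85.78 km


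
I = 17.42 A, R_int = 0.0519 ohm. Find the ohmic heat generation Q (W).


Q = I^2 * R = 17.42^2 * 0.0519 = 15.75 W

15.75 W


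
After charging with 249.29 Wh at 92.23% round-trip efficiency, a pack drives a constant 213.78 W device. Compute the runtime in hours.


Step 1: E_discharge = eta/100 * E_charge = 92.23/100 * 249.29 = 229.92 Wh
Step 2: t = E_discharge / P = 229.92 / 213.78 = 1.075 hr

1.075 hr


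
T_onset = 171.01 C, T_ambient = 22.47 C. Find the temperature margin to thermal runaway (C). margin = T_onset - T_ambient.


margin = T_onset - T_ambient = 171.01 - 22.47 = 148.54 C

148.54 C


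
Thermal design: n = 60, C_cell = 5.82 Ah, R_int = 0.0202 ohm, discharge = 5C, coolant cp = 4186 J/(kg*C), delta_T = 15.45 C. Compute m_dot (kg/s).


Step 1: I = 5 * 5.82 = 29.1 A
Step 2: Q_cell = I^2 * R = 29.1^2 * 0.0202 = 17.106 W
Step 3: Q_total = 60 * 17.106 = 1026.4 W
Step 4: m_dot = Q_total / (cp * dT) = 1026.4 / (4186 * 15.45) = 0.01587 kg/s

0.01587 kg/s


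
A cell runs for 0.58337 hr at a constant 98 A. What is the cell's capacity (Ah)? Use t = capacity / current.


C = I * t = 98 * 0.58337 = 57.17 Ah

57.17 Ah


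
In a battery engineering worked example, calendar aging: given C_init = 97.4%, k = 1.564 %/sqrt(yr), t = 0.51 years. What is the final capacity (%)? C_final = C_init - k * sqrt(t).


Step 1: sqrt(0.51 yr) = 0.71414
Step 2: drop = 1.564 * 0.71414 = 1.1169
Step 3: C_final = 97.4 - 1.1169 = 96.28%

96.28%


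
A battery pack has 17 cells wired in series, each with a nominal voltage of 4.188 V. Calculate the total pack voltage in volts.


With 17 cells in series at 4.188 V each, V_pack = 71.196 V

71.196 V


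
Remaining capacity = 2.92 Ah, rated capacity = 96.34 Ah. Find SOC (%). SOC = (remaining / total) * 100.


SOC% = 2.92 / 96.34 * 100 = 3.031%

3.031%


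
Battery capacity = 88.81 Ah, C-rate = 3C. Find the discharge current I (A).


At 3C: I = 3 * 88.81 Ah = 266.43 A

266.43 A


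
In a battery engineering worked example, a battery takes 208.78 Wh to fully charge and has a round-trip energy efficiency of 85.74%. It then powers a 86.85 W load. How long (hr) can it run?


Step 1: E_discharge = eta/100 * E_charge = 85.74/100 * 208.78 = 179.01 Wh
Step 2: t = E_discharge / P = 179.01 / 86.85 = 2.061 hr

2.061 hr


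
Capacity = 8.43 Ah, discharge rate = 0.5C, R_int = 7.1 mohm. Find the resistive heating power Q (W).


Convert: R = 7.1 mohm = 0.0071 ohm
Step 1: I = C_rate * capacity = 0.5 * 8.43 = 4.215 A
Step 2: Q = I^2 * R = 4.215^2 * 0.0071 = 17.766 * 0.0071 = 0.1261 W

0.1261 W


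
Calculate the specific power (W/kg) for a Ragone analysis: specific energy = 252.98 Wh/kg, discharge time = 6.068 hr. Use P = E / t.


P_specific = E / t = 252.98 / 6.068 = 41.69 W/kg

41.69 W/kg


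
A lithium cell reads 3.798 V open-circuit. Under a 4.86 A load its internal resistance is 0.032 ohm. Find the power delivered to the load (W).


Step 1: V_terminal = OCV - I*R = 3.798 - 4.86 * 0.032 = 3.6425 V
Step 2: P_out = V_terminal * I = 3.6425 * 4.86 = 17.70 W

17.70 W


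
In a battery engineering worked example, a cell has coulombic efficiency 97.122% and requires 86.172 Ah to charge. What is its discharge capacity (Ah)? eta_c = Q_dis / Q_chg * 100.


Q_dis = eta/100 * Q_chg = 97.122/100 * 86.172 = 83.69 Ah

83.69 Ah


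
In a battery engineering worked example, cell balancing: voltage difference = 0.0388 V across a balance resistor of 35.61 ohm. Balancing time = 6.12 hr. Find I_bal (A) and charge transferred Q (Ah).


First, Ohm's law: I_bal = 0.0388 V / 35.61 ohm = 0.0010896 A
Then Q = I * t = 0.0010896 A * 6.12 hr = 0.006668 Ah

I=0.0010896 A, Q=0.006668 Ah


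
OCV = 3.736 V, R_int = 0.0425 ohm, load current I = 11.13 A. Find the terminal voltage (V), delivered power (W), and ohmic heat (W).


Step 1: V_terminal = OCV - I*R = 3.736 - 11.13 * 0.0425 = 3.263 V
Step 2: P_out = V_terminal * I = 3.263 * 11.13 = 36.32 W
Step 3: Q = I^2 * R = 11.13^2 * 0.0425 = 5.265 W

V=3.263 V, P=36.32 W, Q=5.265 W


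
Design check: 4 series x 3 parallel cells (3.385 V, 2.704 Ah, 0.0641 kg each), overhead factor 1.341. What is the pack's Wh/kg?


Step 1: V_pack = 4 * 3.385 = 13.54 V
Step 2: C_pack = 3 * 2.704 = 8.112 Ah
Step 3: E_pack = V_pack * C_pack = 13.54 * 8.112 = 109.84 Wh
Step 4: m_pack = 4 * 3 * 0.0641 * 1.341 = 1.0315 kg
Step 5: ED = E_pack / m_pack = 109.84 / 1.0315 = 106.5 Wh/kg

106.5 Wh/kg


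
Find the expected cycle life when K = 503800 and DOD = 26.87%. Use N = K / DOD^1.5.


DOD^1.5 = 139.28
N = K / DOD^1.5 = 503800 / 139.28 = 3617

3617 cycles


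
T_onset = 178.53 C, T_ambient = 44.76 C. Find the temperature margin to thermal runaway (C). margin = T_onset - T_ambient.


Safety margin = 178.53 C - 44.76 C = 133.77 C

133.77 C


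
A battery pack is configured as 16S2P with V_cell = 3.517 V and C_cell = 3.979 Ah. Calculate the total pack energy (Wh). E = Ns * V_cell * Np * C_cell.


V_pack = 16 * 3.517 = 56.272 V
C_pack = 2 * 3.979 = 7.958 Ah
E = V_pack * C_pack = 56.272 * 7.958 = 447.8 Wh

447.8 Wh


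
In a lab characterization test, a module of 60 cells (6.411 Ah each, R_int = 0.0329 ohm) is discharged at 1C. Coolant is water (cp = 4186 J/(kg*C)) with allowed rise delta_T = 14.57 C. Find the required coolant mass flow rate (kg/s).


Step 1: I = 1 * 6.411 = 6.411 A
Step 2: Q_cell = I^2 * R = 6.411^2 * 0.0329 = 1.3522 W
Step 3: Q_total = 60 * 1.3522 = 81.132 W
Step 4: m_dot = Q_total / (cp * dT) = 81.132 / (4186 * 14.57) = 0.001330 kg/s

0.001330 kg/s


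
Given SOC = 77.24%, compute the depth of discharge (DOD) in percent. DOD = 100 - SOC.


Complement of SOC: DOD = 100% - 77.24% = 22.76%

22.76%


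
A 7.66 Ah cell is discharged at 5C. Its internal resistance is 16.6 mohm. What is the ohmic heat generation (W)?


Convert: R = 16.6 mohm = 0.0166 ohm
Step 1: I = C_rate * capacity = 5 * 7.66 = 38.3 A
Step 2: Q = I^2 * R = 38.3^2 * 0.0166 = 1466.9 * 0.0166 = 24.35 W

24.35 W


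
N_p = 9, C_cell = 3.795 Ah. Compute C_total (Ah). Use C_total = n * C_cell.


Parallel capacities add: 9 * 3.795 Ah = 34.155 Ah

34.155 Ah


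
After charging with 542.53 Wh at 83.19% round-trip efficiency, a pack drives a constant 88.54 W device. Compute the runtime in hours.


Step 1: E_discharge = eta/100 * E_charge = 83.19/100 * 542.53 = 451.33 Wh
Step 2: t = E_discharge / P = 451.33 / 88.54 = 5.097 hr

5.097 hr


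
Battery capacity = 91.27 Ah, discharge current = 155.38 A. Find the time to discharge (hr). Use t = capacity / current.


t = capacity / current = 91.27 / 155.38 = 0.5874 hr

0.5874 hr


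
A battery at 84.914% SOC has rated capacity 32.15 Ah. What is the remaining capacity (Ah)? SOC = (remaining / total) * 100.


remaining = SOC / 100 * total = 84.914 / 100 * 32.15 = 27.30 Ah

27.30 Ah


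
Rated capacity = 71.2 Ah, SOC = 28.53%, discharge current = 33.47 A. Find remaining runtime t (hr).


Step 1: remaining = SOC/100 * C_total = 28.53/100 * 71.2 = 20.313 Ah
Step 2: t = remaining / I = 20.313 / 33.47 = 0.6069 hr

0.6069 hr


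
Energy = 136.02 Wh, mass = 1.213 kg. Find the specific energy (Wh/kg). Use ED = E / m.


Specific energy = 136.02 Wh / 1.213 kg = 112.1 Wh/kg

112.1 Wh/kg


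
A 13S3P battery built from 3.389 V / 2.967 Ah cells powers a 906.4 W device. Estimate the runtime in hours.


Step 1: E_pack = Ns * V_cell * Np * C_cell = 13 * 3.389 * 3 * 2.967 = 392.15 Wh
Step 2: t = E_pack / P = 392.15 / 906.4 = 0.4326 hr

0.4326 hr


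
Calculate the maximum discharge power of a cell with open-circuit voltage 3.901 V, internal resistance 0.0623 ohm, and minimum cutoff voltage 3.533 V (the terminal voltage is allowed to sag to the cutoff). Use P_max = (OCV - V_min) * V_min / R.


P_max = (OCV - V_min) * V_min / R = (3.901 - 3.533) * 3.533 / 0.0623 = 0.368 * 3.533 / 0.0623 = 20.87 W

20.87 W


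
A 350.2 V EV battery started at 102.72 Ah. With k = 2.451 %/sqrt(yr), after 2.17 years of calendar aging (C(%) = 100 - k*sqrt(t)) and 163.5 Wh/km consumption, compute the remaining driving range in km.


Step 1: capacity retention = 100 - 2.451 * sqrt(2.17) = 100 - 2.451 * 1.4731 = 96.389%
Step 2: C_now = 102.72 * 96.389/100 = 99.011 Ah
Step 3: E_pack = V * C_now = 350.2 * 99.011 = 34674 Wh
Step 4: range = E_pack / consumption = 34674 / 163.5 = 212.1 km

212.1 km


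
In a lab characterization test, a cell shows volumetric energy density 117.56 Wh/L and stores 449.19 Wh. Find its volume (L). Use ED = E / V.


V = E / ED = 449.19 / 117.56 = 3.821 L

3.821 L


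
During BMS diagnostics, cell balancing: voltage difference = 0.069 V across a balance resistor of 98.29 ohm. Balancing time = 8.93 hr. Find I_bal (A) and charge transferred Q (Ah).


First, Ohm's law: I_bal = 0.069 V / 98.29 ohm = 7.0200e-04 A
Then Q = I * t = 7.0200e-04 A * 8.93 hr = 0.006269 Ah

I=7.0200e-04 A, Q=0.006269 Ah


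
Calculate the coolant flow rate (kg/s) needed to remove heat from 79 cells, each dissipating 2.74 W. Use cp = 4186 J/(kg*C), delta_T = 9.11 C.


Step 1: Total heat Q = 79 * 2.74 W = 216.46 W
Step 2: denom = cp * dT = 4186 * 9.11 = 38134
Step 3: m_dot = 216.46 / 38134 = 0.005676 kg/s

0.005676 kg/s


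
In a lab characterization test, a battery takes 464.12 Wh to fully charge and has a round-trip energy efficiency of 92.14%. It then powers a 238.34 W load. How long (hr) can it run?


Step 1: E_discharge = eta/100 * E_charge = 92.14/100 * 464.12 = 427.64 Wh
Step 2: t = E_discharge / P = 427.64 / 238.34 = 1.794 hr

1.794 hr


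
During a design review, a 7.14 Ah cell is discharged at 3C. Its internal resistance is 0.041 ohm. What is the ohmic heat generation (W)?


Step 1: I = C_rate * capacity = 3 * 7.14 = 21.42 A
Step 2: Q = I^2 * R = 21.42^2 * 0.041 = 458.82 * 0.041 = 18.81 W

18.81 W


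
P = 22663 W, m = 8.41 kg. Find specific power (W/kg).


Specific power = 22663 W / 8.41 kg = 2695 W/kg

2695 W/kg


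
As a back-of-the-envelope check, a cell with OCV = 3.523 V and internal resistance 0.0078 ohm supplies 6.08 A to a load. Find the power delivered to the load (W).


Step 1: V_terminal = OCV - I*R = 3.523 - 6.08 * 0.0078 = 3.4756 V
Step 2: P_out = V_terminal * I = 3.4756 * 6.08 = 21.13 W

21.13 W


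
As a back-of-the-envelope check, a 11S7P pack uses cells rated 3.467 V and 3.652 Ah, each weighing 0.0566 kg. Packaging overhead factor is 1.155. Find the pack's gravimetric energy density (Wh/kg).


Step 1: V_pack = 11 * 3.467 = 38.137 V
Step 2: C_pack = 7 * 3.652 = 25.564 Ah
Step 3: E_pack = V_pack * C_pack = 38.137 * 25.564 = 974.93 Wh
Step 4: m_pack = 11 * 7 * 0.0566 * 1.155 = 5.0337 kg
Step 5: ED = E_pack / m_pack = 974.93 / 5.0337 = 193.7 Wh/kg

193.7 Wh/kg


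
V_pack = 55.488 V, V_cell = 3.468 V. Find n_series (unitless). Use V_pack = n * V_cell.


n = V_pack / V_cell = 55.488 / 3.468 = 16

16


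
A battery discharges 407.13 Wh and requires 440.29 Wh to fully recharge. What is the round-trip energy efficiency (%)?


Round-trip efficiency = 407.13/440.29 * 100% = 92.47%

92.47%


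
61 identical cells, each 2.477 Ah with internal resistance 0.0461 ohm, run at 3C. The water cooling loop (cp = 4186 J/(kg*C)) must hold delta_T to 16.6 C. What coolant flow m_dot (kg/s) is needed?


Step 1: I = 3 * 2.477 = 7.431 A
Step 2: Q_cell = I^2 * R = 7.431^2 * 0.0461 = 2.5456 W
Step 3: Q_total = 61 * 2.5456 = 155.28 W
Step 4: m_dot = Q_total / (cp * dT) = 155.28 / (4186 * 16.6) = 0.002235 kg/s

0.002235 kg/s


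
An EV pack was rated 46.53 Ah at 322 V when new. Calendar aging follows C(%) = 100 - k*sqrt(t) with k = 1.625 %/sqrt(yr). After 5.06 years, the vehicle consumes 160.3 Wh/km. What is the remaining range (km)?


Step 1: capacity retention = 100 - 1.625 * sqrt(5.06) = 100 - 1.625 * 2.2494 = 96.345%
Step 2: C_now = 46.53 * 96.345/100 = 44.829 Ah
Step 3: E_pack = V * C_now = 322 * 44.829 = 14435 Wh
Step 4: range = E_pack / consumption = 14435 / 160.3 = 90.05 km

90.05 km


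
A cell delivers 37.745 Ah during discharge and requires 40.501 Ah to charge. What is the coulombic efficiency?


Coulombic efficiency = 37.745/40.501 * 100% = 93.20%

93.20%


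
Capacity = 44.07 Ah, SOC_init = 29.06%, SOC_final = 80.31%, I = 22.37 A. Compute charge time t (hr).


delta_Ah = 44.07 * (80.31 - 29.06) / 100 = 22.586 Ah
t = delta_Ah / I = 22.586 / 22.37 = 1.010 hr

1.010 hr


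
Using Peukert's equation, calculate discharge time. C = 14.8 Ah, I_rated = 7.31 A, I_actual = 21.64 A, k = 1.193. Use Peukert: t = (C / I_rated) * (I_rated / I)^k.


Step 1: t_rated = C / I_rated = 14.8 / 7.31 = 2.0246 hr
Step 2: ratio = 7.31 / 21.64 = 0.3378
Step 3: ratio^k = 0.3378^1.193 = 0.27396
Step 4: t = t_rated * ratio^k = 2.0246 * 0.27396 = 0.5547 hr

0.5547 hr


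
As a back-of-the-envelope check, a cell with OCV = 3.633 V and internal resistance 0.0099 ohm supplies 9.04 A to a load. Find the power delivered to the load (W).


Step 1: V_terminal = OCV - I*R = 3.633 - 9.04 * 0.0099 = 3.5435 V
Step 2: P_out = V_terminal * I = 3.5435 * 9.04 = 32.03 W

32.03 W


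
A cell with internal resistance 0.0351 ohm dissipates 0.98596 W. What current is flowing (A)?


I = sqrt(Q / R) = sqrt(0.98596 / 0.0351) = sqrt(28.09) = 5.300 A

5.300 A


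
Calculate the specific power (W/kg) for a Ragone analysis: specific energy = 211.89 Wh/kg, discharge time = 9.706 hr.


Specific power = 211.89 Wh/kg / 9.706 hr = 21.83 W/kg

21.83 W/kg


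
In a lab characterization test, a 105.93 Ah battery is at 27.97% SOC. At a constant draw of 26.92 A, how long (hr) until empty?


Step 1: remaining = SOC/100 * C_total = 27.97/100 * 105.93 = 29.629 Ah
Step 2: t = remaining / I = 29.629 / 26.92 = 1.101 hr

1.101 hr


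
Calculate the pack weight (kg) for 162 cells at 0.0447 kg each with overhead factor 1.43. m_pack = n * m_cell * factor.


m_pack = n * m_cell * overhead = 162 * 0.0447 * 1.43 = 10.36 kg

10.36 kg


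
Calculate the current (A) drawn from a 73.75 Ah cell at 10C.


I = C_rate * capacity = 10 * 73.75 = 737.5 A

737.5 A


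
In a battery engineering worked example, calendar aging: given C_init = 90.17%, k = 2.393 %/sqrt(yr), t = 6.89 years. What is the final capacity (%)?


sqrt(t) = sqrt(6.89) = 2.6249
C_final = 90.17 - 2.393 * 2.6249 = 83.89%

83.89%


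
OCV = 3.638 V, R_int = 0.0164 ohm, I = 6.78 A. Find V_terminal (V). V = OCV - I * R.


V = OCV - I*R = 3.638 - 6.78 * 0.0164 = 3.527 V

3.527 V


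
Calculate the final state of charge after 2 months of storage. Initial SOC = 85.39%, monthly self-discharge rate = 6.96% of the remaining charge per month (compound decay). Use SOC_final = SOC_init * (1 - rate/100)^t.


decay = (1 - 6.96/100)^2 = 0.86564
SOC_final = 85.39 * 0.86564 = 73.92%

73.92%


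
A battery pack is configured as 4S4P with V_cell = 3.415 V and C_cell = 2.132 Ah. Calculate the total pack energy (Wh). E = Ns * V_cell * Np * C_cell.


V_pack = 4 * 3.415 = 13.66 V
C_pack = 4 * 2.132 = 8.528 Ah
E = V_pack * C_pack = 13.66 * 8.528 = 116.5 Wh

116.5 Wh


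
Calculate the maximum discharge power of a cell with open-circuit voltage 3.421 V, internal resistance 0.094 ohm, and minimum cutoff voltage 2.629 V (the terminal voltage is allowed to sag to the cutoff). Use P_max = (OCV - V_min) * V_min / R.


dV = OCV - V_min = 0.792 V (so I_max = dV / R)
P_max = dV * V_min / R = 0.792 * 2.629 / 0.094 = 22.15 W

22.15 W


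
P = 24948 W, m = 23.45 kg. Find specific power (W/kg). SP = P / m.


SP = P / m = 24948 / 23.45 = 1064 W/kg

1064 W/kg


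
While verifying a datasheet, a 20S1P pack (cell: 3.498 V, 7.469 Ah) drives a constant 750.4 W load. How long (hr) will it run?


Step 1: E_pack = Ns * V_cell * Np * C_cell = 20 * 3.498 * 1 * 7.469 = 522.53 Wh
Step 2: t = E_pack / P = 522.53 / 750.4 = 0.6963 hr

0.6963 hr


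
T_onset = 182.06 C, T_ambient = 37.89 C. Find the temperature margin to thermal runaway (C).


margin = T_onset - T_ambient = 182.06 - 37.89 = 144.17 C

144.17 C


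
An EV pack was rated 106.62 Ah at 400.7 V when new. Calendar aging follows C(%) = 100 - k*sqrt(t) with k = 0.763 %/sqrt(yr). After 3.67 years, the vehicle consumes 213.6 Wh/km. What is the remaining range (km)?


Step 1: capacity retention = 100 - 0.763 * sqrt(3.67) = 100 - 0.763 * 1.9157 = 98.538%
Step 2: C_now = 106.62 * 98.538/100 = 105.06 Ah
Step 3: E_pack = V * C_now = 400.7 * 105.06 = 42098 Wh
Step 4: range = E_pack / consumption = 42098 / 213.6 = 197.1 km

197.1 km


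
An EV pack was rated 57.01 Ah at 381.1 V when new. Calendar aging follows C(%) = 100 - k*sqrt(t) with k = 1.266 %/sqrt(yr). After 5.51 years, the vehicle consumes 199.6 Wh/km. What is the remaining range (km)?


Step 1: capacity retention = 100 - 1.266 * sqrt(5.51) = 100 - 1.266 * 2.3473 = 97.028%
Step 2: C_now = 57.01 * 97.028/100 = 55.316 Ah
Step 3: E_pack = V * C_now = 381.1 * 55.316 = 21081 Wh
Step 4: range = E_pack / consumption = 21081 / 199.6 = 105.6 km

105.6 km


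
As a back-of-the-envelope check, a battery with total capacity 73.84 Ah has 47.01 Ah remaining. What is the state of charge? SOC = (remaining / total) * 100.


SOC% = 47.01 / 73.84 * 100 = 63.66%

63.66%


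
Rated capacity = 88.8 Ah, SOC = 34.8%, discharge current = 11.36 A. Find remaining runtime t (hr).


Step 1: remaining = SOC/100 * C_total = 34.8/100 * 88.8 = 30.902 Ah
Step 2: t = remaining / I = 30.902 / 11.36 = 2.720 hr

2.720 hr


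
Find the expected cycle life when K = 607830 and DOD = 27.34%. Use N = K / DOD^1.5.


DOD^1.5 = 142.95
N = K / DOD^1.5 = 607830 / 142.95 = 4252

4252 cycles


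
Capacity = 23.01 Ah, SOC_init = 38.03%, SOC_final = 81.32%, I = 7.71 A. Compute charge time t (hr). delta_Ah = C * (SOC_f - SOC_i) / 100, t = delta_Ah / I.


delta_Ah = 23.01 * (81.32 - 38.03) / 100 = 9.961 Ah
t = delta_Ah / I = 9.961 / 7.71 = 1.292 hr

1.292 hr


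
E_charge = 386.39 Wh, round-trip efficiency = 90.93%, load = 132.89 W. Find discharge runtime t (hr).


Step 1: E_discharge = eta/100 * E_charge = 90.93/100 * 386.39 = 351.34 Wh
Step 2: t = E_discharge / P = 351.34 / 132.89 = 2.644 hr

2.644 hr


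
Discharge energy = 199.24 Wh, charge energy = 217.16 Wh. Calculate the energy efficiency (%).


Round-trip efficiency = 199.24/217.16 * 100% = 91.75%

91.75%


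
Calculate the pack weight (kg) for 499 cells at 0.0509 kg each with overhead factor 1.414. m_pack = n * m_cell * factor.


Cell mass sum = 499 * 0.0509 = 25.399 kg
With overhead 1.414: m_pack = 25.399 * 1.414 = 35.91 kg

35.91 kg


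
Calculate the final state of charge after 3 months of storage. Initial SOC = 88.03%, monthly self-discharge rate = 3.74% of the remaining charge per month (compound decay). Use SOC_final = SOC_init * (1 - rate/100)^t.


decay = (1 - 3.74/100)^3 = 0.89194
SOC_final = 88.03 * 0.89194 = 78.52%

78.52%


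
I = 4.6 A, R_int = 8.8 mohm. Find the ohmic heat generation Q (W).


Convert: R = 8.8 mohm = 0.0088 ohm
I^2 = 21.16
Q = 21.16 * 0.0088 = 0.1862 W

0.1862 W


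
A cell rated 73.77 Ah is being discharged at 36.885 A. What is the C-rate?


C_rate = I / capacity = 36.885 / 73.77 = 0.5C

0.5C


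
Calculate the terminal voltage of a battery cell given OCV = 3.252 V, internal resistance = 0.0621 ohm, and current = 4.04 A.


IR drop = 4.04 * 0.0621 = 0.25088 V
V = 3.252 - 0.25088 = 3.001 V

3.001 V


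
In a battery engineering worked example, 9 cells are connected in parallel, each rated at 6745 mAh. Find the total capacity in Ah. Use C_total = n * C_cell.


Convert: C_cell = 6745 mAh = 6.745 Ah
C_total = 9 * 6.745 = 60.705 Ah

60.705 Ah


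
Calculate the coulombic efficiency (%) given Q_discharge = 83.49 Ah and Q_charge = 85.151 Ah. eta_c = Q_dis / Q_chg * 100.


eta_c = Q_dis / Q_chg * 100 = 83.49 / 85.151 * 100 = 98.05%

98.05%


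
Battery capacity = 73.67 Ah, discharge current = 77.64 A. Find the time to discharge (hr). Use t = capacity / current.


t = capacity / current = 73.67 / 77.64 = 0.9489 hr

0.9489 hr


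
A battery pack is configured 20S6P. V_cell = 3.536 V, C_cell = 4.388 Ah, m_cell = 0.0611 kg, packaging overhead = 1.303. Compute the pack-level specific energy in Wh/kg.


Step 1: V_pack = 20 * 3.536 = 70.72 V
Step 2: C_pack = 6 * 4.388 = 26.328 Ah
Step 3: E_pack = V_pack * C_pack = 70.72 * 26.328 = 1861.9 Wh
Step 4: m_pack = 20 * 6 * 0.0611 * 1.303 = 9.5536 kg
Step 5: ED = E_pack / m_pack = 1861.9 / 9.5536 = 194.9 Wh/kg

194.9 Wh/kg


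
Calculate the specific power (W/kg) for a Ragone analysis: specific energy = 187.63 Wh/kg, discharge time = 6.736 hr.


P_specific = E / t = 187.63 / 6.736 = 27.85 W/kg

27.85 W/kg


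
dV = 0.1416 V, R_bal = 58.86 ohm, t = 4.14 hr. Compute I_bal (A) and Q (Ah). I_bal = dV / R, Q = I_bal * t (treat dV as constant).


I_bal = dV / R = 0.1416 / 58.86 = 0.0024057 A
Q = I_bal * t = 0.0024057 * 4.14 = 0.009960 Ah

I=0.0024057 A, Q=0.009960 Ah


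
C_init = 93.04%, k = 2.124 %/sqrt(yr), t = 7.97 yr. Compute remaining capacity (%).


sqrt(t) = sqrt(7.97) = 2.8231
C_final = 93.04 - 2.124 * 2.8231 = 87.04%

87.04%


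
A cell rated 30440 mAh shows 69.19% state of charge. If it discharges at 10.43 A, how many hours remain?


Convert: C_total = 30440 mAh = 30.44 Ah
Step 1: remaining = SOC/100 * C_total = 69.19/100 * 30.44 = 21.061 Ah
Step 2: t = remaining / I = 21.061 / 10.43 = 2.019 hr

2.019 hr


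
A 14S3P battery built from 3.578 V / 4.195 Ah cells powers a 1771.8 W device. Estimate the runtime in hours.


Step 1: E_pack = Ns * V_cell * Np * C_cell = 14 * 3.578 * 3 * 4.195 = 630.41 Wh
Step 2: t = E_pack / P = 630.41 / 1771.8 = 0.3558 hr

0.3558 hr


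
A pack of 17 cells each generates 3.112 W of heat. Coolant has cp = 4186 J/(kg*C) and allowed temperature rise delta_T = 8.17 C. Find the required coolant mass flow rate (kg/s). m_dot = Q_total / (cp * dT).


Step 1: Total heat Q = 17 * 3.112 W = 52.904 W
Step 2: denom = cp * dT = 4186 * 8.17 = 34200
Step 3: m_dot = 52.904 / 34200 = 0.001547 kg/s

0.001547 kg/s


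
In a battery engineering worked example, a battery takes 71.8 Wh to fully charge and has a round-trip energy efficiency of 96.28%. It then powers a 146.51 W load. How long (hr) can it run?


Step 1: E_discharge = eta/100 * E_charge = 96.28/100 * 71.8 = 69.129 Wh
Step 2: t = E_discharge / P = 69.129 / 146.51 = 0.4718 hr

0.4718 hr


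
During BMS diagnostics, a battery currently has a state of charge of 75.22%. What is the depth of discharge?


DOD = 100 - SOC = 100 - 75.22 = 24.78%

24.78%


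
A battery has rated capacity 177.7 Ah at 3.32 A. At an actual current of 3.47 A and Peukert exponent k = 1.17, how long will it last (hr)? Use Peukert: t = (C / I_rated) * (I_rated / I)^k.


t_rated = C / I_rated = 177.7 / 3.32 = 53.524 hr
(I_rated/I)^k = (0.95677)^1.17 = 0.94961
t = t_rated * (I_rated/I)^k = 53.524 * 0.94961 = 50.83 hr

50.83 hr


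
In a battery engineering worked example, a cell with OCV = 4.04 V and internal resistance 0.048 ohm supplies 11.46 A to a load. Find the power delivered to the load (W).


Step 1: V_terminal = OCV - I*R = 4.04 - 11.46 * 0.048 = 3.4899 V
Step 2: P_out = V_terminal * I = 3.4899 * 11.46 = 39.99 W

39.99 W


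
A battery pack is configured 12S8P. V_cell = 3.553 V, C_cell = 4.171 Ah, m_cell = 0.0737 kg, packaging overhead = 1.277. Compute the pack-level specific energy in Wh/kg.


Step 1: V_pack = 12 * 3.553 = 42.636 V
Step 2: C_pack = 8 * 4.171 = 33.368 Ah
Step 3: E_pack = V_pack * C_pack = 42.636 * 33.368 = 1422.7 Wh
Step 4: m_pack = 12 * 8 * 0.0737 * 1.277 = 9.035 kg
Step 5: ED = E_pack / m_pack = 1422.7 / 9.035 = 157.5 Wh/kg

157.5 Wh/kg


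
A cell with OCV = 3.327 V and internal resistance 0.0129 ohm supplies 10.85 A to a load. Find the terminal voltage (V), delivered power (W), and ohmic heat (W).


Step 1: V_terminal = OCV - I*R = 3.327 - 10.85 * 0.0129 = 3.187 V
Step 2: P_out = V_terminal * I = 3.187 * 10.85 = 34.58 W
Step 3: Q = I^2 * R = 10.85^2 * 0.0129 = 1.519 W

V=3.187 V, P=34.58 W, Q=1.519 W


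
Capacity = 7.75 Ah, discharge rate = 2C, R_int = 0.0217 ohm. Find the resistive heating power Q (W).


Step 1: I = C_rate * capacity = 2 * 7.75 = 15.5 A
Step 2: Q = I^2 * R = 15.5^2 * 0.0217 = 240.25 * 0.0217 = 5.213 W

5.213 W


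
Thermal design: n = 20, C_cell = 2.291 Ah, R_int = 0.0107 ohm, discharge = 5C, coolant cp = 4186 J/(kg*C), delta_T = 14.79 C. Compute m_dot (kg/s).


Step 1: I = 5 * 2.291 = 11.455 A
Step 2: Q_cell = I^2 * R = 11.455^2 * 0.0107 = 1.404 W
Step 3: Q_total = 20 * 1.404 = 28.08 W
Step 4: m_dot = Q_total / (cp * dT) = 28.08 / (4186 * 14.79) = 4.536e-04 kg/s

4.536e-04 kg/s


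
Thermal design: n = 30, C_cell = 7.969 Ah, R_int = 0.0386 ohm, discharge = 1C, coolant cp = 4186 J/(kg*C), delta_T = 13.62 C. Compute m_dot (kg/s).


Step 1: I = 1 * 7.969 = 7.969 A
Step 2: Q_cell = I^2 * R = 7.969^2 * 0.0386 = 2.4513 W
Step 3: Q_total = 30 * 2.4513 = 73.539 W
Step 4: m_dot = Q_total / (cp * dT) = 73.539 / (4186 * 13.62) = 0.001290 kg/s

0.001290 kg/s


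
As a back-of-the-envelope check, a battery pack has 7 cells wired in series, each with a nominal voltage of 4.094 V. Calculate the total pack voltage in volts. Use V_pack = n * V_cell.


With 7 cells in series at 4.094 V each, V_pack = 28.658 V

28.658 V


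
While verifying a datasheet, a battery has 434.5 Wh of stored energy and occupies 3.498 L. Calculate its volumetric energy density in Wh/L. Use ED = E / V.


Volumetric ED = 434.5 Wh / 3.498 L = 124.2 Wh/L

124.2 Wh/L


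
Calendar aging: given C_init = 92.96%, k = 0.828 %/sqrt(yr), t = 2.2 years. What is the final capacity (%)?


sqrt(t) = sqrt(2.2) = 1.4832
C_final = 92.96 - 0.828 * 1.4832 = 91.73%

91.73%


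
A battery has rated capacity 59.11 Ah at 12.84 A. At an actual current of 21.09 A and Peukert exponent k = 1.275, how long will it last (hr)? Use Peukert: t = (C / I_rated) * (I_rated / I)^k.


t_rated = C / I_rated = 59.11 / 12.84 = 4.6036 hr
(I_rated/I)^k = (0.60882)^1.275 = 0.53116
t = t_rated * (I_rated/I)^k = 4.6036 * 0.53116 = 2.445 hr

2.445 hr


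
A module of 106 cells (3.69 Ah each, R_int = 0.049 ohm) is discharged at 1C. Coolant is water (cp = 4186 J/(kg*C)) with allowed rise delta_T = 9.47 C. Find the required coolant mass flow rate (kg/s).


Step 1: I = 1 * 3.69 = 3.69 A
Step 2: Q_cell = I^2 * R = 3.69^2 * 0.049 = 0.66719 W
Step 3: Q_total = 106 * 0.66719 = 70.722 W
Step 4: m_dot = Q_total / (cp * dT) = 70.722 / (4186 * 9.47) = 0.001784 kg/s

0.001784 kg/s


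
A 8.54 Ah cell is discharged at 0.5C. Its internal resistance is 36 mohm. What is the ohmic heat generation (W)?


Convert: R = 36 mohm = 0.036 ohm
Step 1: I = C_rate * capacity = 0.5 * 8.54 = 4.27 A
Step 2: Q = I^2 * R = 4.27^2 * 0.036 = 18.233 * 0.036 = 0.6564 W

0.6564 W


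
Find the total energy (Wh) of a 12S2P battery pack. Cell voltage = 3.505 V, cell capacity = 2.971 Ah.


V_pack = 12 * 3.505 = 42.06 V
C_pack = 2 * 2.971 = 5.942 Ah
E = V_pack * C_pack = 42.06 * 5.942 = 249.9 Wh

249.9 Wh


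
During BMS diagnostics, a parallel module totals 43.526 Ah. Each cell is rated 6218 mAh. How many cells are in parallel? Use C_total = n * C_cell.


Convert: C_cell = 6218 mAh = 6.218 Ah
n = C_total / C_cell = 43.526 / 6.218 = 7

7


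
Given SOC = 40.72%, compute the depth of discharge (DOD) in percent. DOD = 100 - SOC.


Complement of SOC: DOD = 100% - 40.72% = 59.28%

59.28%


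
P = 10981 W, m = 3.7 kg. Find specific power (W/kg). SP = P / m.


Specific power = 10981 W / 3.7 kg = 2968 W/kg

2968 W/kg


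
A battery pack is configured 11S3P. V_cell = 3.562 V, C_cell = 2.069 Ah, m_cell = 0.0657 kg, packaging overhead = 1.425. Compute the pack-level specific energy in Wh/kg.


Step 1: V_pack = 11 * 3.562 = 39.182 V
Step 2: C_pack = 3 * 2.069 = 6.207 Ah
Step 3: E_pack = V_pack * C_pack = 39.182 * 6.207 = 243.2 Wh
Step 4: m_pack = 11 * 3 * 0.0657 * 1.425 = 3.0895 kg
Step 5: ED = E_pack / m_pack = 243.2 / 3.0895 = 78.72 Wh/kg

78.72 Wh/kg


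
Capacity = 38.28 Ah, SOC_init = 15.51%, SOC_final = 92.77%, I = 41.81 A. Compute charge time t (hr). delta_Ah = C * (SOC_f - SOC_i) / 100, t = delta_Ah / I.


delta_Ah = 38.28 * (92.77 - 15.51) / 100 = 29.575 Ah
t = delta_Ah / I = 29.575 / 41.81 = 0.7074 hr

0.7074 hr


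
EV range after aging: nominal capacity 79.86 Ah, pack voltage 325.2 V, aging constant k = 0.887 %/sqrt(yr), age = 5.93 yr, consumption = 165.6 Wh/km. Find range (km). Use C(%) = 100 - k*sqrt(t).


Step 1: capacity retention = 100 - 0.887 * sqrt(5.93) = 100 - 0.887 * 2.4352 = 97.84%
Step 2: C_now = 79.86 * 97.84/100 = 78.135 Ah
Step 3: E_pack = V * C_now = 325.2 * 78.135 = 25410 Wh
Step 4: range = E_pack / consumption = 25410 / 165.6 = 153.4 km

153.4 km


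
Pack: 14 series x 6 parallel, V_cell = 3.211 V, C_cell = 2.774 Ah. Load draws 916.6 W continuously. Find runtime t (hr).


Step 1: E_pack = Ns * V_cell * Np * C_cell = 14 * 3.211 * 6 * 2.774 = 748.21 Wh
Step 2: t = E_pack / P = 748.21 / 916.6 = 0.8163 hr

0.8163 hr


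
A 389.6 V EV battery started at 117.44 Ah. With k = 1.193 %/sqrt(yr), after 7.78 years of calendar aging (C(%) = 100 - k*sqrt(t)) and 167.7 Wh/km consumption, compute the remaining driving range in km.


Step 1: capacity retention = 100 - 1.193 * sqrt(7.78) = 100 - 1.193 * 2.7893 = 96.672%
Step 2: C_now = 117.44 * 96.672/100 = 113.53 Ah
Step 3: E_pack = V * C_now = 389.6 * 113.53 = 44231 Wh
Step 4: range = E_pack / consumption = 44231 / 167.7 = 263.8 km

263.8 km


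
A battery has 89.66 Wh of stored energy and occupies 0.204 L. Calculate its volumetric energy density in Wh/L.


Volumetric ED = 89.66 Wh / 0.204 L = 439.5 Wh/L

439.5 Wh/L


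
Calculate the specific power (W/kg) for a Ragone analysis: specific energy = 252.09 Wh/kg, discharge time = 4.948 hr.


P_specific = E / t = 252.09 / 4.948 = 50.95 W/kg

50.95 W/kg


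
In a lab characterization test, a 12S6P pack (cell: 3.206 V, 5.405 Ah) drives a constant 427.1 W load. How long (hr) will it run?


Step 1: E_pack = Ns * V_cell * Np * C_cell = 12 * 3.206 * 6 * 5.405 = 1247.6 Wh
Step 2: t = E_pack / P = 1247.6 / 427.1 = 2.921 hr

2.921 hr


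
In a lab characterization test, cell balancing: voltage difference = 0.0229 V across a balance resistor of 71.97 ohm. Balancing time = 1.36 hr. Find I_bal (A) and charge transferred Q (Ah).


First, Ohm's law: I_bal = 0.0229 V / 71.97 ohm = 3.1819e-04 A
Then Q = I * t = 3.1819e-04 A * 1.36 hr = 4.327e-04 Ah

I=3.1819e-04 A, Q=4.327e-04 Ah


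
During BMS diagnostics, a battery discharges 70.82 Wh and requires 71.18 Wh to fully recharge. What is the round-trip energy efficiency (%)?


eta_e = E_dis / E_chg * 100 = 70.82 / 71.18 * 100 = 99.49%

99.49%


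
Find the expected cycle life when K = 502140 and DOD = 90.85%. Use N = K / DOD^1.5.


Step 1: DOD^1.5 = 90.85^1.5 = 865.94
Step 2: N = 502140 / 865.94 = 579.9 cycles

579.9 cycles


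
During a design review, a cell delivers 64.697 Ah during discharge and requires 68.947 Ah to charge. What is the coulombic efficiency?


Coulombic efficiency = 64.697/68.947 * 100% = 93.84%

93.84%


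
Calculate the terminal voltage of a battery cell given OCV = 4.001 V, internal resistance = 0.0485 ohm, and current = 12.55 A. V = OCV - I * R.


IR drop = 12.55 * 0.0485 = 0.60868 V
V = 4.001 - 0.60868 = 3.392 V

3.392 V


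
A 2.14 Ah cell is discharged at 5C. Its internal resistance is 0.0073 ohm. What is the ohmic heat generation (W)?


Step 1: I = C_rate * capacity = 5 * 2.14 = 10.7 A
Step 2: Q = I^2 * R = 10.7^2 * 0.0073 = 114.49 * 0.0073 = 0.8358 W

0.8358 W


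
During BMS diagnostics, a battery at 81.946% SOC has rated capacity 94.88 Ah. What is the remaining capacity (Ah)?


remaining = SOC / 100 * total = 81.946 / 100 * 94.88 = 77.75 Ah

77.75 Ah


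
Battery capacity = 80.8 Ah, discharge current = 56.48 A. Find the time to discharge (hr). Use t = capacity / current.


t = capacity / current = 80.8 / 56.48 = 1.431 hr

1.431 hr


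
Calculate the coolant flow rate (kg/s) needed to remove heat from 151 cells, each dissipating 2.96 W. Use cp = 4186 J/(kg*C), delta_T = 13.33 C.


Q_total = 151 * 2.96 = 446.96 W
m_dot = Q_total / (cp * dT) = 446.96 / (4186 * 13.33) = 0.008010 kg/s

0.008010 kg/s


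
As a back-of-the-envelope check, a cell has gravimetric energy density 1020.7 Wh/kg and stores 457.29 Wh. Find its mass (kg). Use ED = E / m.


m = E / ED = 457.29 / 1020.7 = 0.4480 kg

0.4480 kg


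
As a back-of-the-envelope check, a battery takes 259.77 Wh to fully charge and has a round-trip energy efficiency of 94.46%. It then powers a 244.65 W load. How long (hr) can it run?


Step 1: E_discharge = eta/100 * E_charge = 94.46/100 * 259.77 = 245.38 Wh
Step 2: t = E_discharge / P = 245.38 / 244.65 = 1.003 hr

1.003 hr


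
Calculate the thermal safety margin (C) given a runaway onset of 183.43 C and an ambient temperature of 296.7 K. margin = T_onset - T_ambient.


Convert: T_ambient = 296.7 K = 23.55 C
margin = 183.43 - 23.55 = 159.88 C

159.88 C


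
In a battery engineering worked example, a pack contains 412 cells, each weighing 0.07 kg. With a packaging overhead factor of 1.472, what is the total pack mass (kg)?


m_pack = n * m_cell * overhead = 412 * 0.07 * 1.472 = 42.45 kg

42.45 kg


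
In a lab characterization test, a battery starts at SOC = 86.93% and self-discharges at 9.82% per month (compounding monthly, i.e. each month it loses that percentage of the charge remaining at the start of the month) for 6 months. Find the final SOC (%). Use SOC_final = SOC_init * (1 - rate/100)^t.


decay = (1 - 9.82/100)^6 = 0.53785
SOC_final = 86.93 * 0.53785 = 46.76%

46.76%


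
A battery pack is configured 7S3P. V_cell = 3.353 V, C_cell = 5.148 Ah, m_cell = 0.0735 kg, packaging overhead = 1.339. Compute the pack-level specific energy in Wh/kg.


Step 1: V_pack = 7 * 3.353 = 23.471 V
Step 2: C_pack = 3 * 5.148 = 15.444 Ah
Step 3: E_pack = V_pack * C_pack = 23.471 * 15.444 = 362.49 Wh
Step 4: m_pack = 7 * 3 * 0.0735 * 1.339 = 2.0667 kg
Step 5: ED = E_pack / m_pack = 362.49 / 2.0667 = 175.4 Wh/kg

175.4 Wh/kg


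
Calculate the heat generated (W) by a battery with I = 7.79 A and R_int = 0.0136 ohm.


Q = I^2 * R = 7.79^2 * 0.0136 = 0.8253 W

0.8253 W


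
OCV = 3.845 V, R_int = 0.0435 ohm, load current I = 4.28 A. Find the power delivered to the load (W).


Step 1: V_terminal = OCV - I*R = 3.845 - 4.28 * 0.0435 = 3.6588 V
Step 2: P_out = V_terminal * I = 3.6588 * 4.28 = 15.66 W

15.66 W


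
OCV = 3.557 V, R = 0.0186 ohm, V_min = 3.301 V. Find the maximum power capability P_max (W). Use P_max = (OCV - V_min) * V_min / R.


P_max = (OCV - V_min) * V_min / R = (3.557 - 3.301) * 3.301 / 0.0186 = 0.256 * 3.301 / 0.0186 = 45.43 W

45.43 W


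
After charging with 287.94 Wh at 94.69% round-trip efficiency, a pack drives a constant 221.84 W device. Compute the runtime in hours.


Step 1: E_discharge = eta/100 * E_charge = 94.69/100 * 287.94 = 272.65 Wh
Step 2: t = E_discharge / P = 272.65 / 221.84 = 1.229 hr

1.229 hr


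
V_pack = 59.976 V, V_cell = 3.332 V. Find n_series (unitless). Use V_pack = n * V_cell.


n = V_pack / V_cell = 59.976 / 3.332 = 18

18


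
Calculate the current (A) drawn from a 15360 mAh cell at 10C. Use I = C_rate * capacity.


Convert: capacity = 15360 mAh = 15.36 Ah
At 10C: I = 10 * 15.36 Ah = 153.6 A

153.6 A


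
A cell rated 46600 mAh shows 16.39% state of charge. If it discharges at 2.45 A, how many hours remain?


Convert: C_total = 46600 mAh = 46.6 Ah
Step 1: remaining = SOC/100 * C_total = 16.39/100 * 46.6 = 7.6377 Ah
Step 2: t = remaining / I = 7.6377 / 2.45 = 3.117 hr

3.117 hr


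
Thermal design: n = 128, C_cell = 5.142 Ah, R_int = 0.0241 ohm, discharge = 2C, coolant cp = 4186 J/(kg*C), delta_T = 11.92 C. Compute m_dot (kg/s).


Step 1: I = 2 * 5.142 = 10.284 A
Step 2: Q_cell = I^2 * R = 10.284^2 * 0.0241 = 2.5488 W
Step 3: Q_total = 128 * 2.5488 = 326.25 W
Step 4: m_dot = Q_total / (cp * dT) = 326.25 / (4186 * 11.92) = 0.006538 kg/s

0.006538 kg/s


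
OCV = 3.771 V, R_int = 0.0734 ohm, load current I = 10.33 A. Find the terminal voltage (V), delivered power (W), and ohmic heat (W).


Step 1: V_terminal = OCV - I*R = 3.771 - 10.33 * 0.0734 = 3.0128 V
Step 2: P_out = V_terminal * I = 3.0128 * 10.33 = 31.12 W
Step 3: Q = I^2 * R = 10.33^2 * 0.0734 = 7.832 W

V=3.0128 V, P=31.12 W, Q=7.832 W


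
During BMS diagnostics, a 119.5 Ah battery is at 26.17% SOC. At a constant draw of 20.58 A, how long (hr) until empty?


Step 1: remaining = SOC/100 * C_total = 26.17/100 * 119.5 = 31.273 Ah
Step 2: t = remaining / I = 31.273 / 20.58 = 1.520 hr

1.520 hr


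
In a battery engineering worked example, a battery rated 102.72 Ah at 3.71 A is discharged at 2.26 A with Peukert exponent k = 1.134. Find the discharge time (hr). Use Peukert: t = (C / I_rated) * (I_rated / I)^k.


t_rated = C / I_rated = 102.72 / 3.71 = 27.687 hr
(I_rated/I)^k = (1.6416)^1.134 = 1.7543
t = t_rated * (I_rated/I)^k = 27.687 * 1.7543 = 48.57 hr

48.57 hr


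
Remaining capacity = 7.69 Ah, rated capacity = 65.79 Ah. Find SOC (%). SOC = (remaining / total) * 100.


SOC% = 7.69 / 65.79 * 100 = 11.69%

11.69%


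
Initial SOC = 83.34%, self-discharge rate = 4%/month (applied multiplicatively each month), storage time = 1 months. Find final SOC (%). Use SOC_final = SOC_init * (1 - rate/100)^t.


decay = (1 - 4/100)^1 = 0.96
SOC_final = 83.34 * 0.96 = 80.01%

80.01%


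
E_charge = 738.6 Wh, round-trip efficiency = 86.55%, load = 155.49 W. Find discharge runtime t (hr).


Step 1: E_discharge = eta/100 * E_charge = 86.55/100 * 738.6 = 639.26 Wh
Step 2: t = E_discharge / P = 639.26 / 155.49 = 4.111 hr

4.111 hr


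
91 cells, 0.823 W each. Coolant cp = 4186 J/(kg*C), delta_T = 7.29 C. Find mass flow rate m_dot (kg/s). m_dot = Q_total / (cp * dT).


Q_total = 91 * 0.823 = 74.893 W
m_dot = Q_total / (cp * dT) = 74.893 / (4186 * 7.29) = 0.002454 kg/s

0.002454 kg/s


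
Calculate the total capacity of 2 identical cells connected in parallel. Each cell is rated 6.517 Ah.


C_total = 2 * 6.517 = 13.034 Ah

13.034 Ah


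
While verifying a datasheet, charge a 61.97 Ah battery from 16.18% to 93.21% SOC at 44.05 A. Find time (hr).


delta_Ah = 61.97 * (93.21 - 16.18) / 100 = 47.735 Ah
t = delta_Ah / I = 47.735 / 44.05 = 1.084 hr

1.084 hr


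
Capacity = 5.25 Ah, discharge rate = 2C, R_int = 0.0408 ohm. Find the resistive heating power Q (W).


Step 1: I = C_rate * capacity = 2 * 5.25 = 10.5 A
Step 2: Q = I^2 * R = 10.5^2 * 0.0408 = 110.25 * 0.0408 = 4.498 W

4.498 W


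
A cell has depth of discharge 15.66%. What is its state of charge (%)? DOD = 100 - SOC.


SOC = 100 - DOD = 100 - 15.66 = 84.34%

84.34%


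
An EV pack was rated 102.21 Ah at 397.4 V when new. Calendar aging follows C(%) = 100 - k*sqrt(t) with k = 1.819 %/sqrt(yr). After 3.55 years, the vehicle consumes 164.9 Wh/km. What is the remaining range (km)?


Step 1: capacity retention = 100 - 1.819 * sqrt(3.55) = 100 - 1.819 * 1.8841 = 96.573%
Step 2: C_now = 102.21 * 96.573/100 = 98.707 Ah
Step 3: E_pack = V * C_now = 397.4 * 98.707 = 39226 Wh
Step 4: range = E_pack / consumption = 39226 / 164.9 = 237.9 km

237.9 km
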